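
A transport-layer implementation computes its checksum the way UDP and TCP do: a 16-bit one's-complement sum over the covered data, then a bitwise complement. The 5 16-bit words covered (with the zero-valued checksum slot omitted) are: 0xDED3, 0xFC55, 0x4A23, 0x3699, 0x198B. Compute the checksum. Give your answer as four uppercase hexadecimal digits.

8A8E

One's-complement addition (fold any carry out of bit 15 back into bit 0):
  0xDED3 + 0xFC55 = 0x1DB28 → wrap carry → 0xDB29
  0xDB29 + 0x4A23 = 0x1254C → wrap carry → 0x254D
  0x254D + 0x3699 = 0x05BE6
  0x5BE6 + 0x198B = 0x07571
One's-complement sum = 0x7571.
Checksum = ~0x7571 & 0xFFFF = 0x8A8E.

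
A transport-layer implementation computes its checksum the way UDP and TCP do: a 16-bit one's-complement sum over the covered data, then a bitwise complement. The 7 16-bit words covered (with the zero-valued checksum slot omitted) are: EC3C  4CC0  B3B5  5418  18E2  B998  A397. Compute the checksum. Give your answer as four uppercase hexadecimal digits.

One's-complement addition (fold any carry out of bit 15 back into bit 0):
  0xEC3C + 0x4CC0 = 0x138FC → wrap carry → 0x38FD
  0x38FD + 0xB3B5 = 0x0ECB2
  0xECB2 + 0x5418 = 0x140CA → wrap carry → 0x40CB
  0x40CB + 0x18E2 = 0x059AD
  0x59AD + 0xB998 = 0x11345 → wrap carry → 0x1346
  0x1346 + 0xA397 = 0x0B6DD
One's-complement sum = 0xB6DD.
Checksum = ~0xB6DD & 0xFFFF = 0x4922.

4922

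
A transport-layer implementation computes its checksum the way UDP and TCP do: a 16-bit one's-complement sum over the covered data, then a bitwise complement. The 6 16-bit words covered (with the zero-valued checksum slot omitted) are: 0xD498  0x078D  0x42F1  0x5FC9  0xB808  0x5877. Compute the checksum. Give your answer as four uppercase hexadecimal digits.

One's-complement addition (fold any carry out of bit 15 back into bit 0):
  0xD498 + 0x078D = 0x0DC25
  0xDC25 + 0x42F1 = 0x11F16 → wrap carry → 0x1F17
  0x1F17 + 0x5FC9 = 0x07EE0
  0x7EE0 + 0xB808 = 0x136E8 → wrap carry → 0x36E9
  0x36E9 + 0x5877 = 0x08F60
One's-complement sum = 0x8F60.
Checksum = ~0x8F60 & 0xFFFF = 0x709F.

709F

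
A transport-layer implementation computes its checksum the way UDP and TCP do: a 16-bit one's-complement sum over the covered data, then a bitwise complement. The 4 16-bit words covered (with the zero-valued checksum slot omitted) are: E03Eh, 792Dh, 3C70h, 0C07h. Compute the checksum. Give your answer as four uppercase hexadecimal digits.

One's-complement addition (fold any carry out of bit 15 back into bit 0):
  0xE03E + 0x792D = 0x1596B → wrap carry → 0x596C
  0x596C + 0x3C70 = 0x095DC
  0x95DC + 0x0C07 = 0x0A1E3
One's-complement sum = 0xA1E3.
Checksum = ~0xA1E3 & 0xFFFF = 0x5E1C.

5E1C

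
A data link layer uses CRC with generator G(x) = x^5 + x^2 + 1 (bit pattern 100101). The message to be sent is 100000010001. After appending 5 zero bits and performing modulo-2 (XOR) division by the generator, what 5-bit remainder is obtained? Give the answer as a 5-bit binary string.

Append 5 zeros: 10000001000100000. Divide by 100101 (XOR where the leading bit is 1):
  pos 0: 100000 XOR 100101 = 000101
  pos 3: 101010 XOR 100101 = 001111
  pos 5: 111100 XOR 100101 = 011001
  pos 6: 110011 XOR 100101 = 010110
  pos 7: 101100 XOR 100101 = 001001
  pos 9: 100100 XOR 100101 = 000001
Remainder (last 5 bits) = 00100. This is the CRC / FCS.

00100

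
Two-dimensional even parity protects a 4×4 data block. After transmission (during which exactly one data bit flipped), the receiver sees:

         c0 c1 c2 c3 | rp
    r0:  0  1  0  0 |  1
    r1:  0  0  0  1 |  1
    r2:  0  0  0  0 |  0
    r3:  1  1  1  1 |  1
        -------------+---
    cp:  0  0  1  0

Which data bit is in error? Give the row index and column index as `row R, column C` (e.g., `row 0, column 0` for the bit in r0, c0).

row 3, column 0

Recompute each row's even parity and compare to rp:
  r0: data parity 1, sent rp 1 → ok
  r1: data parity 1, sent rp 1 → ok
  r2: data parity 0, sent rp 0 → ok
  r3: data parity 0, sent rp 1 → mismatch
Recompute each column's even parity and compare to cp:
  c0: data parity 1, sent cp 0 → mismatch
  c1: data parity 0, sent cp 0 → ok
  c2: data parity 1, sent cp 1 → ok
  c3: data parity 0, sent cp 0 → ok
Exactly one row (r3) and one column (c0) fail → the flipped bit is at their intersection.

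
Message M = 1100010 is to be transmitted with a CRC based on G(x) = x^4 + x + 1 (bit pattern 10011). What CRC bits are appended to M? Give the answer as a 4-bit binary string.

Append 4 zeros: 11000100000. Divide by 10011 (XOR where the leading bit is 1):
  pos 0: 11000 XOR 10011 = 01011
  pos 1: 10111 XOR 10011 = 00100
  pos 3: 10000 XOR 10011 = 00011
  pos 6: 11000 XOR 10011 = 01011
Remainder (last 4 bits) = 1011. This is the CRC / FCS.

1011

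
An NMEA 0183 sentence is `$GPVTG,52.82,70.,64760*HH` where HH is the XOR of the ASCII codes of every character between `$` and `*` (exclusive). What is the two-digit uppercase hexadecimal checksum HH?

XOR the ASCII codes of the payload characters:
  'G' = 0x47 → acc = 0x47
  'P' = 0x50 → acc = 0x17
  'V' = 0x56 → acc = 0x41
  'T' = 0x54 → acc = 0x15
  'G' = 0x47 → acc = 0x52
  ',' = 0x2C → acc = 0x7E
  '5' = 0x35 → acc = 0x4B
  '2' = 0x32 → acc = 0x79
  '.' = 0x2E → acc = 0x57
  '8' = 0x38 → acc = 0x6F
  '2' = 0x32 → acc = 0x5D
  ',' = 0x2C → acc = 0x71
  '7' = 0x37 → acc = 0x46
  '0' = 0x30 → acc = 0x76
  '.' = 0x2E → acc = 0x58
  ',' = 0x2C → acc = 0x74
  '6' = 0x36 → acc = 0x42
  '4' = 0x34 → acc = 0x76
  '7' = 0x37 → acc = 0x41
  '6' = 0x36 → acc = 0x77
  '0' = 0x30 → acc = 0x47
Checksum = 0x47.

47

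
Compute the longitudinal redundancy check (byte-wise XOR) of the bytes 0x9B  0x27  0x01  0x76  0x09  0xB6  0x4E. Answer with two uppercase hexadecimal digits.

3A

XOR the bytes together:
  start with 0x9B
  0x9B ⊕ 0x27 = 0xBC
  0xBC ⊕ 0x01 = 0xBD
  0xBD ⊕ 0x76 = 0xCB
  0xCB ⊕ 0x09 = 0xC2
  0xC2 ⊕ 0xB6 = 0x74
  0x74 ⊕ 0x4E = 0x3A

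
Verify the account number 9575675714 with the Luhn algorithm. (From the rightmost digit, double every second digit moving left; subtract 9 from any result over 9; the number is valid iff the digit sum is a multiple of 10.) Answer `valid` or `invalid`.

invalid

From the right, keep odd positions and double even positions (subtract 9 from any doubled value over 9):
  doubled (positions 2,4,...): 2 1 3 5 9 → sum 20
  kept (positions 1,3,...): 4 7 7 5 5 → sum 28
Total = 48.
48 mod 10 = 8, so the number is invalid.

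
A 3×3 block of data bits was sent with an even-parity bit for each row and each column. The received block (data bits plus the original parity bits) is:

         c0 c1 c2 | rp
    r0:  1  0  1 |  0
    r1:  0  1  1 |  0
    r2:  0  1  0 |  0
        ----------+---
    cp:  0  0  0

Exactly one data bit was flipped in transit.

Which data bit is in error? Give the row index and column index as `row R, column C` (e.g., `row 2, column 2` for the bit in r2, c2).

Recompute each row's even parity and compare to rp:
  r0: data parity 0, sent rp 0 → ok
  r1: data parity 0, sent rp 0 → ok
  r2: data parity 1, sent rp 0 → mismatch
Recompute each column's even parity and compare to cp:
  c0: data parity 1, sent cp 0 → mismatch
  c1: data parity 0, sent cp 0 → ok
  c2: data parity 0, sent cp 0 → ok
Exactly one row (r2) and one column (c0) fail → the flipped bit is at their intersection.

row 2, column 0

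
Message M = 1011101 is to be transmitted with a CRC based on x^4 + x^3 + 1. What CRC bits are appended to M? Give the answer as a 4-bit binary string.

0101

Append 4 zeros: 10111010000. Divide by 11001 (XOR where the leading bit is 1):
  pos 0: 10111 XOR 11001 = 01110
  pos 1: 11100 XOR 11001 = 00101
  pos 3: 10110 XOR 11001 = 01111
  pos 4: 11110 XOR 11001 = 00111
  pos 6: 11100 XOR 11001 = 00101
Remainder (last 4 bits) = 0101. This is the CRC / FCS.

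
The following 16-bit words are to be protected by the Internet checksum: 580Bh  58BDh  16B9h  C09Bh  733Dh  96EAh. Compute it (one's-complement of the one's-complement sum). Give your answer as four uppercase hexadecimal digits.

One's-complement addition (fold any carry out of bit 15 back into bit 0):
  0x580B + 0x58BD = 0x0B0C8
  0xB0C8 + 0x16B9 = 0x0C781
  0xC781 + 0xC09B = 0x1881C → wrap carry → 0x881D
  0x881D + 0x733D = 0x0FB5A
  0xFB5A + 0x96EA = 0x19244 → wrap carry → 0x9245
One's-complement sum = 0x9245.
Checksum = ~0x9245 & 0xFFFF = 0x6DBA.

6DBA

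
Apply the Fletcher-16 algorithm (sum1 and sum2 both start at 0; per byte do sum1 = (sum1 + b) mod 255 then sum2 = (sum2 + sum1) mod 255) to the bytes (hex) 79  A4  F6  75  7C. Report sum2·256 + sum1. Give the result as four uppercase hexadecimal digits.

Running sums (mod 255):
  after byte 0 (79): sum1=121, sum2=121
  after byte 1 (A4): sum1=30, sum2=151
  after byte 2 (F6): sum1=21, sum2=172
  after byte 3 (75): sum1=138, sum2=55
  after byte 4 (7C): sum1=7, sum2=62
Checksum = sum2·256 + sum1 = 62·256 + 7 = 15879 = 0x3E07.

3E07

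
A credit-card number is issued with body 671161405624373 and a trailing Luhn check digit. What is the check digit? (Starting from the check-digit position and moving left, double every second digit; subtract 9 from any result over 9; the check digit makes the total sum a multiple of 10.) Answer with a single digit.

Partial digits right→left: 3 7 3 4 2 6 5 0 4 1 6 1 1 7 6
Double every second digit counting from the check-digit position (so the 1st, 3rd, 5th, ... of the partial from the right).
  doubled (with −9 where >9): 6 6 4 1 8 3 2 3 → sum 33
  kept as-is: 7 4 6 0 1 1 7 → sum 26
Total = 33 + 26 = 59.
Check digit = (10 − (59 mod 10)) mod 10 = 1.

1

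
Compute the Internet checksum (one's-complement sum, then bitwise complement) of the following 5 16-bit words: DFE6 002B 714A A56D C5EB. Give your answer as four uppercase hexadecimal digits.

434A

One's-complement addition (fold any carry out of bit 15 back into bit 0):
  0xDFE6 + 0x002B = 0x0E011
  0xE011 + 0x714A = 0x1515B → wrap carry → 0x515C
  0x515C + 0xA56D = 0x0F6C9
  0xF6C9 + 0xC5EB = 0x1BCB4 → wrap carry → 0xBCB5
One's-complement sum = 0xBCB5.
Checksum = ~0xBCB5 & 0xFFFF = 0x434A.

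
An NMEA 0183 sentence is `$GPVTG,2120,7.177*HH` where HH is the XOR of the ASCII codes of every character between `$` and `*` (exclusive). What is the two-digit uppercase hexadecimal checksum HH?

7B

XOR the ASCII codes of the payload characters:
  'G' = 0x47 → acc = 0x47
  'P' = 0x50 → acc = 0x17
  'V' = 0x56 → acc = 0x41
  'T' = 0x54 → acc = 0x15
  'G' = 0x47 → acc = 0x52
  ',' = 0x2C → acc = 0x7E
  '2' = 0x32 → acc = 0x4C
  '1' = 0x31 → acc = 0x7D
  '2' = 0x32 → acc = 0x4F
  '0' = 0x30 → acc = 0x7F
  ',' = 0x2C → acc = 0x53
  '7' = 0x37 → acc = 0x64
  '.' = 0x2E → acc = 0x4A
  '1' = 0x31 → acc = 0x7B
  '7' = 0x37 → acc = 0x4C
  '7' = 0x37 → acc = 0x7B
Checksum = 0x7B.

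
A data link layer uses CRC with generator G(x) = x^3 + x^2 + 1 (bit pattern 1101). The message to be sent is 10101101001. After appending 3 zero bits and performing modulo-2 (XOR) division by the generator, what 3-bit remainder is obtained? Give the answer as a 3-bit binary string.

Append 3 zeros: 10101101001000. Divide by 1101 (XOR where the leading bit is 1):
  pos 0: 1010 XOR 1101 = 0111
  pos 1: 1111 XOR 1101 = 0010
  pos 3: 1010 XOR 1101 = 0111
  pos 4: 1111 XOR 1101 = 0010
  pos 6: 1000 XOR 1101 = 0101
  pos 7: 1011 XOR 1101 = 0110
  pos 8: 1100 XOR 1101 = 0001
Remainder (last 3 bits) = 100. This is the CRC / FCS.

100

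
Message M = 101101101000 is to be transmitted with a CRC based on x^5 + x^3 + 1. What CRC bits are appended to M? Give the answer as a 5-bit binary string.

11100

Append 5 zeros: 10110110100000000. Divide by 101001 (XOR where the leading bit is 1):
  pos 0: 101101 XOR 101001 = 000100
  pos 3: 100101 XOR 101001 = 001100
  pos 5: 110000 XOR 101001 = 011001
  pos 6: 110010 XOR 101001 = 011011
  pos 7: 110110 XOR 101001 = 011111
  pos 8: 111110 XOR 101001 = 010111
  pos 9: 101110 XOR 101001 = 000111
Remainder (last 5 bits) = 11100. This is the CRC / FCS.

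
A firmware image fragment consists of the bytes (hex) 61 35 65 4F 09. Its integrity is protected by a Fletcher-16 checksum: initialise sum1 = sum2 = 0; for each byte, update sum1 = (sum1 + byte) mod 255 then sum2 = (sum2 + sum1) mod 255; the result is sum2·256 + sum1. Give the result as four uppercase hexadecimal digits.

9354

Running sums (mod 255):
  after byte 0 (61): sum1=97, sum2=97
  after byte 1 (35): sum1=150, sum2=247
  after byte 2 (65): sum1=251, sum2=243
  after byte 3 (4F): sum1=75, sum2=63
  after byte 4 (09): sum1=84, sum2=147
Checksum = sum2·256 + sum1 = 147·256 + 84 = 37716 = 0x9354.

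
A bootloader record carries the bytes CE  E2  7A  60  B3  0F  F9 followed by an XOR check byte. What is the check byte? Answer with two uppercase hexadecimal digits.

XOR the bytes together:
  start with 0xCE
  0xCE ⊕ 0xE2 = 0x2C
  0x2C ⊕ 0x7A = 0x56
  0x56 ⊕ 0x60 = 0x36
  0x36 ⊕ 0xB3 = 0x85
  0x85 ⊕ 0x0F = 0x8A
  0x8A ⊕ 0xF9 = 0x73

73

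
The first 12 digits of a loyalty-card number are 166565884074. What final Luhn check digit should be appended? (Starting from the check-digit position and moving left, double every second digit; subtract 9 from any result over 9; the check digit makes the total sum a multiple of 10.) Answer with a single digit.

Partial digits right→left: 4 7 0 4 8 8 5 6 5 6 6 1
Double every second digit counting from the check-digit position (so the 1st, 3rd, 5th, ... of the partial from the right).
  doubled (with −9 where >9): 8 0 7 1 1 3 → sum 20
  kept as-is: 7 4 8 6 6 1 → sum 32
Total = 20 + 32 = 52.
Check digit = (10 − (52 mod 10)) mod 10 = 8.

8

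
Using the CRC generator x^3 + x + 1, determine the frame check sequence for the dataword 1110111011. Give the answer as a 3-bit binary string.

001

Append 3 zeros: 1110111011000. Divide by 1011 (XOR where the leading bit is 1):
  pos 0: 1110 XOR 1011 = 0101
  pos 1: 1011 XOR 1011 = 0000
  pos 5: 1101 XOR 1011 = 0110
  pos 6: 1101 XOR 1011 = 0110
  pos 7: 1100 XOR 1011 = 0111
  pos 8: 1110 XOR 1011 = 0101
  pos 9: 1010 XOR 1011 = 0001
Remainder (last 3 bits) = 001. This is the CRC / FCS.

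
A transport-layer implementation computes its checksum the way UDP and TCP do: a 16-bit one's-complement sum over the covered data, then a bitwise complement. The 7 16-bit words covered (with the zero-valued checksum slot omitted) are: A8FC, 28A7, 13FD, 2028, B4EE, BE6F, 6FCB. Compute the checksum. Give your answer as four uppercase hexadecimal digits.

One's-complement addition (fold any carry out of bit 15 back into bit 0):
  0xA8FC + 0x28A7 = 0x0D1A3
  0xD1A3 + 0x13FD = 0x0E5A0
  0xE5A0 + 0x2028 = 0x105C8 → wrap carry → 0x05C9
  0x05C9 + 0xB4EE = 0x0BAB7
  0xBAB7 + 0xBE6F = 0x17926 → wrap carry → 0x7927
  0x7927 + 0x6FCB = 0x0E8F2
One's-complement sum = 0xE8F2.
Checksum = ~0xE8F2 & 0xFFFF = 0x170D.

170D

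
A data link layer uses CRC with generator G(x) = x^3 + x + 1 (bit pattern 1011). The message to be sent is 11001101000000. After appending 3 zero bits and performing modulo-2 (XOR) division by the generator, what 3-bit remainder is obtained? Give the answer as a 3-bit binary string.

Append 3 zeros: 11001101000000000. Divide by 1011 (XOR where the leading bit is 1):
  pos 0: 1100 XOR 1011 = 0111
  pos 1: 1111 XOR 1011 = 0100
  pos 2: 1001 XOR 1011 = 0010
  pos 4: 1001 XOR 1011 = 0010
  pos 6: 1000 XOR 1011 = 0011
  pos 8: 1100 XOR 1011 = 0111
  pos 9: 1110 XOR 1011 = 0101
  pos 10: 1010 XOR 1011 = 0001
  pos 13: 1000 XOR 1011 = 0011
Remainder (last 3 bits) = 011. This is the CRC / FCS.

011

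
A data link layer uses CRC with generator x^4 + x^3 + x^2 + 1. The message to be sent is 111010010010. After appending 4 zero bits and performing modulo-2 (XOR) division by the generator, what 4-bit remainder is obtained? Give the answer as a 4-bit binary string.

0101

Append 4 zeros: 1110100100100000. Divide by 11101 (XOR where the leading bit is 1):
  pos 0: 11101 XOR 11101 = 00000
  pos 7: 10010 XOR 11101 = 01111
  pos 8: 11110 XOR 11101 = 00011
  pos 11: 11000 XOR 11101 = 00101
Remainder (last 4 bits) = 0101. This is the CRC / FCS.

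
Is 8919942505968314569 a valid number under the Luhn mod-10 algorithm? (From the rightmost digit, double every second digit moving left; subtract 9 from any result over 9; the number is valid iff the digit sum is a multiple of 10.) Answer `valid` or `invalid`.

valid

From the right, keep odd positions and double even positions (subtract 9 from any doubled value over 9):
  doubled (positions 2,4,...): 3 8 6 3 1 1 8 9 9 → sum 48
  kept (positions 1,3,...): 9 5 1 8 9 0 2 9 1 8 → sum 52
Total = 100.
100 mod 10 = 0, so the number is valid.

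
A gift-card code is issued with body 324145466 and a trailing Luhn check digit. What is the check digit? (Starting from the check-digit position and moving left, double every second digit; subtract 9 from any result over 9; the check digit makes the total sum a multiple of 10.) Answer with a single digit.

Partial digits right→left: 6 6 4 5 4 1 4 2 3
Double every second digit counting from the check-digit position (so the 1st, 3rd, 5th, ... of the partial from the right).
  doubled (with −9 where >9): 3 8 8 8 6 → sum 33
  kept as-is: 6 5 1 2 → sum 14
Total = 33 + 14 = 47.
Check digit = (10 − (47 mod 10)) mod 10 = 3.

3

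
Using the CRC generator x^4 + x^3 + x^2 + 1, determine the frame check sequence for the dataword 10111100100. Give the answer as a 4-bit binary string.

1001

Append 4 zeros: 101111001000000. Divide by 11101 (XOR where the leading bit is 1):
  pos 0: 10111 XOR 11101 = 01010
  pos 1: 10101 XOR 11101 = 01000
  pos 2: 10000 XOR 11101 = 01101
  pos 3: 11010 XOR 11101 = 00111
  pos 5: 11110 XOR 11101 = 00011
  pos 8: 11000 XOR 11101 = 00101
  pos 10: 10100 XOR 11101 = 01001
Remainder (last 4 bits) = 1001. This is the CRC / FCS.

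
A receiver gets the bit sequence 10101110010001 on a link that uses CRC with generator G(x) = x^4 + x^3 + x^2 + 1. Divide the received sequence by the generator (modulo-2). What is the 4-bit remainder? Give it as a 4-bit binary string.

1000

Modulo-2 division of 10101110010001 by 11101:
  pos 0: 10101 XOR 11101 = 01000
  pos 1: 10001 XOR 11101 = 01100
  pos 2: 11001 XOR 11101 = 00100
  pos 4: 10000 XOR 11101 = 01101
  pos 5: 11011 XOR 11101 = 00110
  pos 7: 11000 XOR 11101 = 00101
  pos 9: 10101 XOR 11101 = 01000
Remainder = 1000 (nonzero — an error is detected).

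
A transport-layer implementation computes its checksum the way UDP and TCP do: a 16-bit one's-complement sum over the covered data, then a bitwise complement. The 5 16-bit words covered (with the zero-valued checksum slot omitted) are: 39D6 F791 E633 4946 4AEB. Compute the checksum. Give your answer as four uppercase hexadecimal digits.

5432

One's-complement addition (fold any carry out of bit 15 back into bit 0):
  0x39D6 + 0xF791 = 0x13167 → wrap carry → 0x3168
  0x3168 + 0xE633 = 0x1179B → wrap carry → 0x179C
  0x179C + 0x4946 = 0x060E2
  0x60E2 + 0x4AEB = 0x0ABCD
One's-complement sum = 0xABCD.
Checksum = ~0xABCD & 0xFFFF = 0x5432.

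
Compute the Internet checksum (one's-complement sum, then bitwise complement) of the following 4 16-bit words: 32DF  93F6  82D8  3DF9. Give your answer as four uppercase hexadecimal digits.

One's-complement addition (fold any carry out of bit 15 back into bit 0):
  0x32DF + 0x93F6 = 0x0C6D5
  0xC6D5 + 0x82D8 = 0x149AD → wrap carry → 0x49AE
  0x49AE + 0x3DF9 = 0x087A7
One's-complement sum = 0x87A7.
Checksum = ~0x87A7 & 0xFFFF = 0x7858.

7858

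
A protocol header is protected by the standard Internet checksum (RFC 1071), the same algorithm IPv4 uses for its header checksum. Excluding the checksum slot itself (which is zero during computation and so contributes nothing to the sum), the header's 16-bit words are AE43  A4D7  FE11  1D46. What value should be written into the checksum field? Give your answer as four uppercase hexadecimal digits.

One's-complement addition (fold any carry out of bit 15 back into bit 0):
  0xAE43 + 0xA4D7 = 0x1531A → wrap carry → 0x531B
  0x531B + 0xFE11 = 0x1512C → wrap carry → 0x512D
  0x512D + 0x1D46 = 0x06E73
One's-complement sum = 0x6E73.
Checksum = ~0x6E73 & 0xFFFF = 0x918C.

918C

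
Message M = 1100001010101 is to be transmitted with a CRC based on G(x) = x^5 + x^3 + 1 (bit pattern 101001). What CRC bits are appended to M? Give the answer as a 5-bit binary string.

00010

Append 5 zeros: 110000101010100000. Divide by 101001 (XOR where the leading bit is 1):
  pos 0: 110000 XOR 101001 = 011001
  pos 1: 110011 XOR 101001 = 011010
  pos 2: 110100 XOR 101001 = 011101
  pos 3: 111011 XOR 101001 = 010010
  pos 4: 100100 XOR 101001 = 001101
  pos 6: 110110 XOR 101001 = 011111
  pos 7: 111111 XOR 101001 = 010110
  pos 8: 101100 XOR 101001 = 000101
  pos 11: 101000 XOR 101001 = 000001
Remainder (last 5 bits) = 00010. This is the CRC / FCS.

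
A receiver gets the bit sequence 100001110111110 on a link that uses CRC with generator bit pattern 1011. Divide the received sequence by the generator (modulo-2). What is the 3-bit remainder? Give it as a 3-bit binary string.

010

Modulo-2 division of 100001110111110 by 1011:
  pos 0: 1000 XOR 1011 = 0011
  pos 2: 1101 XOR 1011 = 0110
  pos 3: 1101 XOR 1011 = 0110
  pos 4: 1101 XOR 1011 = 0110
  pos 5: 1100 XOR 1011 = 0111
  pos 6: 1111 XOR 1011 = 0100
  pos 7: 1001 XOR 1011 = 0010
  pos 9: 1011 XOR 1011 = 0000
Remainder = 010 (nonzero — an error is detected).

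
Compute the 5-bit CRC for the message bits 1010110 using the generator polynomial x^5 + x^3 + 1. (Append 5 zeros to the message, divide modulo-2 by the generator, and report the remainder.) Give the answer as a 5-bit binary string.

01101

Append 5 zeros: 101011000000. Divide by 101001 (XOR where the leading bit is 1):
  pos 0: 101011 XOR 101001 = 000010
  pos 4: 100000 XOR 101001 = 001001
  pos 6: 100100 XOR 101001 = 001101
Remainder (last 5 bits) = 01101. This is the CRC / FCS.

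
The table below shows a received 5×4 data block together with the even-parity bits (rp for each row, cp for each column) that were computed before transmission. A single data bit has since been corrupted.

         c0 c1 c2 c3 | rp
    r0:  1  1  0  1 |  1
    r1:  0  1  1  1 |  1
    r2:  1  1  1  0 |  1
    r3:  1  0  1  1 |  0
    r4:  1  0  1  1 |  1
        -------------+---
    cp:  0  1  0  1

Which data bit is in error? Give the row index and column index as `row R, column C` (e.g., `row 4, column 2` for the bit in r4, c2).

row 3, column 3

Recompute each row's even parity and compare to rp:
  r0: data parity 1, sent rp 1 → ok
  r1: data parity 1, sent rp 1 → ok
  r2: data parity 1, sent rp 1 → ok
  r3: data parity 1, sent rp 0 → mismatch
  r4: data parity 1, sent rp 1 → ok
Recompute each column's even parity and compare to cp:
  c0: data parity 0, sent cp 0 → ok
  c1: data parity 1, sent cp 1 → ok
  c2: data parity 0, sent cp 0 → ok
  c3: data parity 0, sent cp 1 → mismatch
Exactly one row (r3) and one column (c3) fail → the flipped bit is at their intersection.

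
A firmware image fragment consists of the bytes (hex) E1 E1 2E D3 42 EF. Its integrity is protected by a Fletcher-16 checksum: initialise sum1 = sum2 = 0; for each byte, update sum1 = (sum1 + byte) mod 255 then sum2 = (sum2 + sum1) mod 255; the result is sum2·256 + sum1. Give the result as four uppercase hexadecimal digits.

Running sums (mod 255):
  after byte 0 (E1): sum1=225, sum2=225
  after byte 1 (E1): sum1=195, sum2=165
  after byte 2 (2E): sum1=241, sum2=151
  after byte 3 (D3): sum1=197, sum2=93
  after byte 4 (42): sum1=8, sum2=101
  after byte 5 (EF): sum1=247, sum2=93
Checksum = sum2·256 + sum1 = 93·256 + 247 = 24055 = 0x5DF7.

5DF7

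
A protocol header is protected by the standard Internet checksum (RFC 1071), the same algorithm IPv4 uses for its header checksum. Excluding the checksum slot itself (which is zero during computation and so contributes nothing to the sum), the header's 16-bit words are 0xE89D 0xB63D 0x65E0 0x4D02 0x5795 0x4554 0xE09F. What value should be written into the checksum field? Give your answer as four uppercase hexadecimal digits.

30B8

One's-complement addition (fold any carry out of bit 15 back into bit 0):
  0xE89D + 0xB63D = 0x19EDA → wrap carry → 0x9EDB
  0x9EDB + 0x65E0 = 0x104BB → wrap carry → 0x04BC
  0x04BC + 0x4D02 = 0x051BE
  0x51BE + 0x5795 = 0x0A953
  0xA953 + 0x4554 = 0x0EEA7
  0xEEA7 + 0xE09F = 0x1CF46 → wrap carry → 0xCF47
One's-complement sum = 0xCF47.
Checksum = ~0xCF47 & 0xFFFF = 0x30B8.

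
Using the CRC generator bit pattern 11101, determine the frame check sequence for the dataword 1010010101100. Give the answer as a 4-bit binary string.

0011

Append 4 zeros: 10100101011000000. Divide by 11101 (XOR where the leading bit is 1):
  pos 0: 10100 XOR 11101 = 01001
  pos 1: 10011 XOR 11101 = 01110
  pos 2: 11100 XOR 11101 = 00001
  pos 6: 11011 XOR 11101 = 00110
  pos 8: 11000 XOR 11101 = 00101
  pos 10: 10100 XOR 11101 = 01001
  pos 11: 10010 XOR 11101 = 01111
  pos 12: 11110 XOR 11101 = 00011
Remainder (last 4 bits) = 0011. This is the CRC / FCS.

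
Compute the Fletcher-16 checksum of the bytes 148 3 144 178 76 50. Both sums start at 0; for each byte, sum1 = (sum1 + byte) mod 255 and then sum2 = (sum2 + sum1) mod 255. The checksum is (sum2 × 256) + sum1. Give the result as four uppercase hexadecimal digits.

Running sums (mod 255):
  after byte 0 (148): sum1=148, sum2=148
  after byte 1 (3): sum1=151, sum2=44
  after byte 2 (144): sum1=40, sum2=84
  after byte 3 (178): sum1=218, sum2=47
  after byte 4 (76): sum1=39, sum2=86
  after byte 5 (50): sum1=89, sum2=175
Checksum = sum2·256 + sum1 = 175·256 + 89 = 44889 = 0xAF59.

AF59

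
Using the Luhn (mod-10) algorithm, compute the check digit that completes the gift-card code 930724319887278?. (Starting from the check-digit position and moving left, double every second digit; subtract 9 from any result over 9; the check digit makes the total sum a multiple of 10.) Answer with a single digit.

7

Partial digits right→left: 8 7 2 7 8 8 9 1 3 4 2 7 0 3 9
Double every second digit counting from the check-digit position (so the 1st, 3rd, 5th, ... of the partial from the right).
  doubled (with −9 where >9): 7 4 7 9 6 4 0 9 → sum 46
  kept as-is: 7 7 8 1 4 7 3 → sum 37
Total = 46 + 37 = 83.
Check digit = (10 − (83 mod 10)) mod 10 = 7.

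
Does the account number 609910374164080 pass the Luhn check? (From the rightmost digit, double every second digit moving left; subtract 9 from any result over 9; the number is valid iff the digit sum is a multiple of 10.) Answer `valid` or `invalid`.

valid

From the right, keep odd positions and double even positions (subtract 9 from any doubled value over 9):
  doubled (positions 2,4,...): 7 8 2 5 0 9 0 → sum 31
  kept (positions 1,3,...): 0 0 6 4 3 1 9 6 → sum 29
Total = 60.
60 mod 10 = 0, so the number is valid.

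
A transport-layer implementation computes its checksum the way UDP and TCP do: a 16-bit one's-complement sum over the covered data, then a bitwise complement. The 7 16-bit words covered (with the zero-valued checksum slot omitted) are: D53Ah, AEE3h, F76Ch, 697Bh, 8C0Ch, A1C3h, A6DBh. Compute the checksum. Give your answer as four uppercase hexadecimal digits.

One's-complement addition (fold any carry out of bit 15 back into bit 0):
  0xD53A + 0xAEE3 = 0x1841D → wrap carry → 0x841E
  0x841E + 0xF76C = 0x17B8A → wrap carry → 0x7B8B
  0x7B8B + 0x697B = 0x0E506
  0xE506 + 0x8C0C = 0x17112 → wrap carry → 0x7113
  0x7113 + 0xA1C3 = 0x112D6 → wrap carry → 0x12D7
  0x12D7 + 0xA6DB = 0x0B9B2
One's-complement sum = 0xB9B2.
Checksum = ~0xB9B2 & 0xFFFF = 0x464D.

464D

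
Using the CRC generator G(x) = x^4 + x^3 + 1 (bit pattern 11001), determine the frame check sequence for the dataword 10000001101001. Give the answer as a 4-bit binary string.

0101

Append 4 zeros: 100000011010010000. Divide by 11001 (XOR where the leading bit is 1):
  pos 0: 10000 XOR 11001 = 01001
  pos 1: 10010 XOR 11001 = 01011
  pos 2: 10110 XOR 11001 = 01111
  pos 3: 11111 XOR 11001 = 00110
  pos 5: 11010 XOR 11001 = 00011
  pos 8: 11100 XOR 11001 = 00101
  pos 10: 10110 XOR 11001 = 01111
  pos 11: 11110 XOR 11001 = 00111
  pos 13: 11100 XOR 11001 = 00101
Remainder (last 4 bits) = 0101. This is the CRC / FCS.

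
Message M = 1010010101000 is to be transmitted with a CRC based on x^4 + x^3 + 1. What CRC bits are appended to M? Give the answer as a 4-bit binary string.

Append 4 zeros: 10100101010000000. Divide by 11001 (XOR where the leading bit is 1):
  pos 0: 10100 XOR 11001 = 01101
  pos 1: 11011 XOR 11001 = 00010
  pos 4: 10010 XOR 11001 = 01011
  pos 5: 10111 XOR 11001 = 01110
  pos 6: 11100 XOR 11001 = 00101
  pos 8: 10100 XOR 11001 = 01101
  pos 9: 11010 XOR 11001 = 00011
  pos 12: 11000 XOR 11001 = 00001
Remainder (last 4 bits) = 0001. This is the CRC / FCS.

0001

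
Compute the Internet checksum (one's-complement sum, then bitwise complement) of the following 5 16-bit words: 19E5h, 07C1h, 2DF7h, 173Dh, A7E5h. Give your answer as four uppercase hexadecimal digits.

F13F

One's-complement addition (fold any carry out of bit 15 back into bit 0):
  0x19E5 + 0x07C1 = 0x021A6
  0x21A6 + 0x2DF7 = 0x04F9D
  0x4F9D + 0x173D = 0x066DA
  0x66DA + 0xA7E5 = 0x10EBF → wrap carry → 0x0EC0
One's-complement sum = 0x0EC0.
Checksum = ~0x0EC0 & 0xFFFF = 0xF13F.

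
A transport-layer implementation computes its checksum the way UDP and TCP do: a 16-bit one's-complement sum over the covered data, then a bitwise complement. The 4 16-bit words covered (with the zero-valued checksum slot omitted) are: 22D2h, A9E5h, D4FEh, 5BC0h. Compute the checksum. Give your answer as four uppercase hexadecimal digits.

0289

One's-complement addition (fold any carry out of bit 15 back into bit 0):
  0x22D2 + 0xA9E5 = 0x0CCB7
  0xCCB7 + 0xD4FE = 0x1A1B5 → wrap carry → 0xA1B6
  0xA1B6 + 0x5BC0 = 0x0FD76
One's-complement sum = 0xFD76.
Checksum = ~0xFD76 & 0xFFFF = 0x0289.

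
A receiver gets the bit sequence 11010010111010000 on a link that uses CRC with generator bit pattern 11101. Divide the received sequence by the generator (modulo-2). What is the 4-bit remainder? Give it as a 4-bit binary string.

0000

Modulo-2 division of 11010010111010000 by 11101:
  pos 0: 11010 XOR 11101 = 00111
  pos 2: 11101 XOR 11101 = 00000
  pos 8: 11101 XOR 11101 = 00000
Remainder = 0000 (zero — the frame passes the CRC check).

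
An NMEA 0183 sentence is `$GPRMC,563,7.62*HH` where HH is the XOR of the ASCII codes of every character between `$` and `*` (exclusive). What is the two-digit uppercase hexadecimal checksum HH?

XOR the ASCII codes of the payload characters:
  'G' = 0x47 → acc = 0x47
  'P' = 0x50 → acc = 0x17
  'R' = 0x52 → acc = 0x45
  'M' = 0x4D → acc = 0x08
  'C' = 0x43 → acc = 0x4B
  ',' = 0x2C → acc = 0x67
  '5' = 0x35 → acc = 0x52
  '6' = 0x36 → acc = 0x64
  '3' = 0x33 → acc = 0x57
  ',' = 0x2C → acc = 0x7B
  '7' = 0x37 → acc = 0x4C
  '.' = 0x2E → acc = 0x62
  '6' = 0x36 → acc = 0x54
  '2' = 0x32 → acc = 0x66
Checksum = 0x66.

66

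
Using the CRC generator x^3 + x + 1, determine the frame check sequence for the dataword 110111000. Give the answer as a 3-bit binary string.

011

Append 3 zeros: 110111000000. Divide by 1011 (XOR where the leading bit is 1):
  pos 0: 1101 XOR 1011 = 0110
  pos 1: 1101 XOR 1011 = 0110
  pos 2: 1101 XOR 1011 = 0110
  pos 3: 1100 XOR 1011 = 0111
  pos 4: 1110 XOR 1011 = 0101
  pos 5: 1010 XOR 1011 = 0001
  pos 8: 1000 XOR 1011 = 0011
Remainder (last 3 bits) = 011. This is the CRC / FCS.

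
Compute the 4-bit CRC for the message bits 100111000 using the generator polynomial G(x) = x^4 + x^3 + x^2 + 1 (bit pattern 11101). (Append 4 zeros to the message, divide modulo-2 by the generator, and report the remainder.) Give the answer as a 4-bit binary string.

Append 4 zeros: 1001110000000. Divide by 11101 (XOR where the leading bit is 1):
  pos 0: 10011 XOR 11101 = 01110
  pos 1: 11101 XOR 11101 = 00000
Remainder (last 4 bits) = 0000. This is the CRC / FCS.

0000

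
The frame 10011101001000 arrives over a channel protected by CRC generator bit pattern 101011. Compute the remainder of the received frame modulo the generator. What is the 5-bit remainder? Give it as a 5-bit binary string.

00000

Modulo-2 division of 10011101001000 by 101011:
  pos 0: 100111 XOR 101011 = 001100
  pos 2: 110001 XOR 101011 = 011010
  pos 3: 110100 XOR 101011 = 011111
  pos 4: 111110 XOR 101011 = 010101
  pos 5: 101011 XOR 101011 = 000000
Remainder = 00000 (zero — the frame passes the CRC check).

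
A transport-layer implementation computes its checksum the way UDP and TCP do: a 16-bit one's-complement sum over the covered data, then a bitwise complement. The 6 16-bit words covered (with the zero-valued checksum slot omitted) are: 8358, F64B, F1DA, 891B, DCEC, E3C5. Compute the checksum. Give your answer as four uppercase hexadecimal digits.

One's-complement addition (fold any carry out of bit 15 back into bit 0):
  0x8358 + 0xF64B = 0x179A3 → wrap carry → 0x79A4
  0x79A4 + 0xF1DA = 0x16B7E → wrap carry → 0x6B7F
  0x6B7F + 0x891B = 0x0F49A
  0xF49A + 0xDCEC = 0x1D186 → wrap carry → 0xD187
  0xD187 + 0xE3C5 = 0x1B54C → wrap carry → 0xB54D
One's-complement sum = 0xB54D.
Checksum = ~0xB54D & 0xFFFF = 0x4AB2.

4AB2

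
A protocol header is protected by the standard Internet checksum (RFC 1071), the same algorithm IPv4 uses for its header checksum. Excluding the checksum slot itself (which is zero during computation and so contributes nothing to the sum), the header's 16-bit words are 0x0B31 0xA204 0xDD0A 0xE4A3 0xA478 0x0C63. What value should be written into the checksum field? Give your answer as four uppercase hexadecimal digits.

E03F

One's-complement addition (fold any carry out of bit 15 back into bit 0):
  0x0B31 + 0xA204 = 0x0AD35
  0xAD35 + 0xDD0A = 0x18A3F → wrap carry → 0x8A40
  0x8A40 + 0xE4A3 = 0x16EE3 → wrap carry → 0x6EE4
  0x6EE4 + 0xA478 = 0x1135C → wrap carry → 0x135D
  0x135D + 0x0C63 = 0x01FC0
One's-complement sum = 0x1FC0.
Checksum = ~0x1FC0 & 0xFFFF = 0xE03F.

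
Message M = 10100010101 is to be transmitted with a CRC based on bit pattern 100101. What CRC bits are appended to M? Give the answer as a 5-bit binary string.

Append 5 zeros: 1010001010100000. Divide by 100101 (XOR where the leading bit is 1):
  pos 0: 101000 XOR 100101 = 001101
  pos 2: 110110 XOR 100101 = 010011
  pos 3: 100111 XOR 100101 = 000010
  pos 7: 100100 XOR 100101 = 000001
Remainder (last 5 bits) = 01000. This is the CRC / FCS.

01000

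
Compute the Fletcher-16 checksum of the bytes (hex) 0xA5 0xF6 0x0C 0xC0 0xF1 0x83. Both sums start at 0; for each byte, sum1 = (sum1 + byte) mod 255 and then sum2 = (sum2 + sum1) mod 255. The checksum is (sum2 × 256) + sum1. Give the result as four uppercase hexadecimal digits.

Running sums (mod 255):
  after byte 0 (0xA5): sum1=165, sum2=165
  after byte 1 (0xF6): sum1=156, sum2=66
  after byte 2 (0x0C): sum1=168, sum2=234
  after byte 3 (0xC0): sum1=105, sum2=84
  after byte 4 (0xF1): sum1=91, sum2=175
  after byte 5 (0x83): sum1=222, sum2=142
Checksum = sum2·256 + sum1 = 142·256 + 222 = 36574 = 0x8EDE.

8EDE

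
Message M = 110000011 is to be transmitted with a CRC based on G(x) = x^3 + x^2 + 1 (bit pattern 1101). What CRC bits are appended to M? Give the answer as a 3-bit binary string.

Append 3 zeros: 110000011000. Divide by 1101 (XOR where the leading bit is 1):
  pos 0: 1100 XOR 1101 = 0001
  pos 3: 1000 XOR 1101 = 0101
  pos 4: 1011 XOR 1101 = 0110
  pos 5: 1101 XOR 1101 = 0000
Remainder (last 3 bits) = 000. This is the CRC / FCS.

000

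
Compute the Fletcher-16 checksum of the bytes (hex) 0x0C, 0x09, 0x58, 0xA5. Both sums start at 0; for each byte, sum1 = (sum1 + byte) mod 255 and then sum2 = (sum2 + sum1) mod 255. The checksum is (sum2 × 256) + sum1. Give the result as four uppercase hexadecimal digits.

A113

Running sums (mod 255):
  after byte 0 (0x0C): sum1=12, sum2=12
  after byte 1 (0x09): sum1=21, sum2=33
  after byte 2 (0x58): sum1=109, sum2=142
  after byte 3 (0xA5): sum1=19, sum2=161
Checksum = sum2·256 + sum1 = 161·256 + 19 = 41235 = 0xA113.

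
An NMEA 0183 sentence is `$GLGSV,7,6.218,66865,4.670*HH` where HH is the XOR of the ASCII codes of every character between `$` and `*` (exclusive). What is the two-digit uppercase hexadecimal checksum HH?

4D

XOR the ASCII codes of the payload characters:
  'G' = 0x47 → acc = 0x47
  'L' = 0x4C → acc = 0x0B
  'G' = 0x47 → acc = 0x4C
  'S' = 0x53 → acc = 0x1F
  'V' = 0x56 → acc = 0x49
  ',' = 0x2C → acc = 0x65
  '7' = 0x37 → acc = 0x52
  ',' = 0x2C → acc = 0x7E
  '6' = 0x36 → acc = 0x48
  '.' = 0x2E → acc = 0x66
  '2' = 0x32 → acc = 0x54
  '1' = 0x31 → acc = 0x65
  '8' = 0x38 → acc = 0x5D
  ',' = 0x2C → acc = 0x71
  '6' = 0x36 → acc = 0x47
  '6' = 0x36 → acc = 0x71
  '8' = 0x38 → acc = 0x49
  '6' = 0x36 → acc = 0x7F
  '5' = 0x35 → acc = 0x4A
  ',' = 0x2C → acc = 0x66
  '4' = 0x34 → acc = 0x52
  '.' = 0x2E → acc = 0x7C
  '6' = 0x36 → acc = 0x4A
  '7' = 0x37 → acc = 0x7D
  '0' = 0x30 → acc = 0x4D
Checksum = 0x4D.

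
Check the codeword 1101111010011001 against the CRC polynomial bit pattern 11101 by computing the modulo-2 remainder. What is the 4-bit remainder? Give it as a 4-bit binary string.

Modulo-2 division of 1101111010011001 by 11101:
  pos 0: 11011 XOR 11101 = 00110
  pos 2: 11011 XOR 11101 = 00110
  pos 4: 11001 XOR 11101 = 00100
  pos 6: 10000 XOR 11101 = 01101
  pos 7: 11011 XOR 11101 = 00110
  pos 9: 11010 XOR 11101 = 00111
  pos 11: 11101 XOR 11101 = 00000
Remainder = 0000 (zero — the frame passes the CRC check).

0000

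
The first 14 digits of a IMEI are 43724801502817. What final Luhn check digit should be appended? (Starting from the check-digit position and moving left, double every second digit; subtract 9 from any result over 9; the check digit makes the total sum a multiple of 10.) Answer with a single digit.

6

Partial digits right→left: 7 1 8 2 0 5 1 0 8 4 2 7 3 4
Double every second digit counting from the check-digit position (so the 1st, 3rd, 5th, ... of the partial from the right).
  doubled (with −9 where >9): 5 7 0 2 7 4 6 → sum 31
  kept as-is: 1 2 5 0 4 7 4 → sum 23
Total = 31 + 23 = 54.
Check digit = (10 − (54 mod 10)) mod 10 = 6.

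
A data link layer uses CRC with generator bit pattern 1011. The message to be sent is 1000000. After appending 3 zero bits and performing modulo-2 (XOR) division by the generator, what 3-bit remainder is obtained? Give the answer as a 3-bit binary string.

Append 3 zeros: 1000000000. Divide by 1011 (XOR where the leading bit is 1):
  pos 0: 1000 XOR 1011 = 0011
  pos 2: 1100 XOR 1011 = 0111
  pos 3: 1110 XOR 1011 = 0101
  pos 4: 1010 XOR 1011 = 0001
Remainder (last 3 bits) = 100. This is the CRC / FCS.

100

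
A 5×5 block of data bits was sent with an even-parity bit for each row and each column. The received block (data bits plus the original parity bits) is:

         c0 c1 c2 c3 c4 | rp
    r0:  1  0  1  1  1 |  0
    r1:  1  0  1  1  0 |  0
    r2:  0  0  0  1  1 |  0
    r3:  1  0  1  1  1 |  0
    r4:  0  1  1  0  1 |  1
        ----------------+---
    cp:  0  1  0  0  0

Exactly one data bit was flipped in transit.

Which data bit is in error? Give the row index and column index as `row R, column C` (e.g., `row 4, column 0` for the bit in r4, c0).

row 1, column 0

Recompute each row's even parity and compare to rp:
  r0: data parity 0, sent rp 0 → ok
  r1: data parity 1, sent rp 0 → mismatch
  r2: data parity 0, sent rp 0 → ok
  r3: data parity 0, sent rp 0 → ok
  r4: data parity 1, sent rp 1 → ok
Recompute each column's even parity and compare to cp:
  c0: data parity 1, sent cp 0 → mismatch
  c1: data parity 1, sent cp 1 → ok
  c2: data parity 0, sent cp 0 → ok
  c3: data parity 0, sent cp 0 → ok
  c4: data parity 0, sent cp 0 → ok
Exactly one row (r1) and one column (c0) fail → the flipped bit is at their intersection.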